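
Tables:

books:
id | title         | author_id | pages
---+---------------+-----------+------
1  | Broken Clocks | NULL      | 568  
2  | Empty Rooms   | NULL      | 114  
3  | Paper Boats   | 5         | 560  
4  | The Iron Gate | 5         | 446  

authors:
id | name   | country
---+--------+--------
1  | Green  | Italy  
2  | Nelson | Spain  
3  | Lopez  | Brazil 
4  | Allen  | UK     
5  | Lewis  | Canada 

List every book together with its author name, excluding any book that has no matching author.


INNER JOIN keeps only books rows whose author_id matches an id in authors. Walk through each book:
  - book 1 (Broken Clocks): author_id=NULL, no match -> dropped
  - book 2 (Empty Rooms): author_id=NULL, no match -> dropped
  - book 3 (Paper Boats): author_id=5 -> matches Lewis
  - book 4 (The Iron Gate): author_id=5 -> matches Lewis
So 2 of 4 rows are dropped.

SQL:
SELECT a.title, b.name AS author
FROM books a
INNER JOIN authors b ON a.author_id = b.id

Result:
title         | author
--------------+-------
Paper Boats   | Lewis 
The Iron Gate | Lewis 


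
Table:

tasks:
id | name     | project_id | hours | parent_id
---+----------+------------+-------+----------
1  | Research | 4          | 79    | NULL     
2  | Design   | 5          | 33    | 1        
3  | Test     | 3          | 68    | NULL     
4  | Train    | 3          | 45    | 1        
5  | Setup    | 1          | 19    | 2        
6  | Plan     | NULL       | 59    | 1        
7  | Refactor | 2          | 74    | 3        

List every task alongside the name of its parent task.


This is a self-join: tasks is joined to a second copy of itself, matching each row's parent_id to another row's id. Use LEFT JOIN so rows with parent_id=NULL are kept.
  - task 1 (Research): parent_id=NULL -> NULL
  - task 2 (Design): parent_id=1 -> Research
  - task 3 (Test): parent_id=NULL -> NULL
  - task 4 (Train): parent_id=1 -> Research
  - task 5 (Setup): parent_id=2 -> Design
  - task 6 (Plan): parent_id=1 -> Research
  - task 7 (Refactor): parent_id=3 -> Test

SQL:
SELECT a.name AS item, b.name AS parent
FROM tasks a
LEFT JOIN tasks b ON a.parent_id = b.id

Result:
item     | parent  
---------+---------
Research | NULL    
Design   | Research
Test     | NULL    
Train    | Research
Setup    | Design  
Plan     | Research
Refactor | Test    


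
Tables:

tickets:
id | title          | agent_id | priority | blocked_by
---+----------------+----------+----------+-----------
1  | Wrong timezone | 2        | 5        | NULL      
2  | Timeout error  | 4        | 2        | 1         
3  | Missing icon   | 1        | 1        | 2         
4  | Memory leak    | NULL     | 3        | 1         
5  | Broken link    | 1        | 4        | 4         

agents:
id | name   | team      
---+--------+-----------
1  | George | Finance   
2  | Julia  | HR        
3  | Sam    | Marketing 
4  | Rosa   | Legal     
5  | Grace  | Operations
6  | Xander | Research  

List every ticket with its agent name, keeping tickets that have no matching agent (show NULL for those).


LEFT JOIN keeps every row from tickets (the left table); where agent_id has no match in agents, the agent columns become NULL. Walk through each ticket:
  - ticket 1 (Wrong timezone): agent_id=2 -> matches Julia
  - ticket 2 (Timeout error): agent_id=4 -> matches Rosa
  - ticket 3 (Missing icon): agent_id=1 -> matches George
  - ticket 4 (Memory leak): agent_id=NULL, no match -> kept with NULL
  - ticket 5 (Broken link): agent_id=1 -> matches George
All 5 rows appear; 1 has NULL agent.

SQL:
SELECT a.title, b.name AS agent
FROM tickets a
LEFT JOIN agents b ON a.agent_id = b.id

Result:
title          | agent 
---------------+-------
Wrong timezone | Julia 
Timeout error  | Rosa  
Missing icon   | George
Memory leak    | NULL  
Broken link    | George


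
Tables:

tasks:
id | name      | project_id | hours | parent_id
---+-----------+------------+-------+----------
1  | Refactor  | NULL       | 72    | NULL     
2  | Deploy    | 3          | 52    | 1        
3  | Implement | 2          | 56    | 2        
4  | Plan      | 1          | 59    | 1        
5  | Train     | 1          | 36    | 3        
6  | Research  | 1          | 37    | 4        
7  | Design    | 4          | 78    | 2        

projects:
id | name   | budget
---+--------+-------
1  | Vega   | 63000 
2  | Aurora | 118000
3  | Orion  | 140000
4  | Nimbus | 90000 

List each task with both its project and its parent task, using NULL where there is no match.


Two LEFT JOINs from the same base table tasks: one to projects via project_id, one to tasks itself via parent_id. Both are LEFT so every task is preserved.
Match against projects:
  - task 1 (Refactor): project_id=NULL, no match -> kept with NULL
  - task 2 (Deploy): project_id=3 -> matches Orion
  - task 3 (Implement): project_id=2 -> matches Aurora
  - task 4 (Plan): project_id=1 -> matches Vega
  - task 5 (Train): project_id=1 -> matches Vega
  - task 6 (Research): project_id=1 -> matches Vega
  - task 7 (Design): project_id=4 -> matches Nimbus
Match against tasks (self):
  - task 1 (Refactor): parent_id=NULL -> NULL
  - task 2 (Deploy): parent_id=1 -> Refactor
  - task 3 (Implement): parent_id=2 -> Deploy
  - task 4 (Plan): parent_id=1 -> Refactor
  - task 5 (Train): parent_id=3 -> Implement
  - task 6 (Research): parent_id=4 -> Plan
  - task 7 (Design): parent_id=2 -> Deploy

SQL:
SELECT a.name, b.name AS project, c.name AS parent
FROM tasks a
LEFT JOIN projects b ON a.project_id = b.id
LEFT JOIN tasks c ON a.parent_id = c.id

Result:
name      | project | parent   
----------+---------+----------
Refactor  | NULL    | NULL     
Deploy    | Orion   | Refactor 
Implement | Aurora  | Deploy   
Plan      | Vega    | Refactor 
Train     | Vega    | Implement
Research  | Vega    | Plan     
Design    | Nimbus  | Deploy   


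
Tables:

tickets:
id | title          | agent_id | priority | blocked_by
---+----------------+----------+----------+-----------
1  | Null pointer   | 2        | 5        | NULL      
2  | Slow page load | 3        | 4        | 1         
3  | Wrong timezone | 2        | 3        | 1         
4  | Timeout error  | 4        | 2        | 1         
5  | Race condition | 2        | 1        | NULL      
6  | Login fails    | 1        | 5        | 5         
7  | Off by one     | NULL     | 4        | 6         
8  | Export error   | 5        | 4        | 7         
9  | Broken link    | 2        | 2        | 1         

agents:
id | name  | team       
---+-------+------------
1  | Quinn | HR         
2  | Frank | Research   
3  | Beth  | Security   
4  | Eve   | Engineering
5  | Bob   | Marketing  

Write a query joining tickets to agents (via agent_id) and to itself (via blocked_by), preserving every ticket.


Two LEFT JOINs from the same base table tickets: one to agents via agent_id, one to tickets itself via blocked_by. Both are LEFT so every ticket is preserved.
Match against agents:
  - ticket 1 (Null pointer): agent_id=2 -> matches Frank
  - ticket 2 (Slow page load): agent_id=3 -> matches Beth
  - ticket 3 (Wrong timezone): agent_id=2 -> matches Frank
  - ticket 4 (Timeout error): agent_id=4 -> matches Eve
  - ticket 5 (Race condition): agent_id=2 -> matches Frank
  - ticket 6 (Login fails): agent_id=1 -> matches Quinn
  - ticket 7 (Off by one): agent_id=NULL, no match -> kept with NULL
  - ticket 8 (Export error): agent_id=5 -> matches Bob
  - ticket 9 (Broken link): agent_id=2 -> matches Frank
Match against tickets (self):
  - ticket 1 (Null pointer): blocked_by=NULL -> NULL
  - ticket 2 (Slow page load): blocked_by=1 -> Null pointer
  - ticket 3 (Wrong timezone): blocked_by=1 -> Null pointer
  - ticket 4 (Timeout error): blocked_by=1 -> Null pointer
  - ticket 5 (Race condition): blocked_by=NULL -> NULL
  - ticket 6 (Login fails): blocked_by=5 -> Race condition
  - ticket 7 (Off by one): blocked_by=6 -> Login fails
  - ticket 8 (Export error): blocked_by=7 -> Off by one
  - ticket 9 (Broken link): blocked_by=1 -> Null pointer

SQL:
SELECT a.title, b.name AS agent, c.title AS blocked_by
FROM tickets a
LEFT JOIN agents b ON a.agent_id = b.id
LEFT JOIN tickets c ON a.blocked_by = c.id

Result:
title          | agent | blocked_by    
---------------+-------+---------------
Null pointer   | Frank | NULL          
Slow page load | Beth  | Null pointer  
Wrong timezone | Frank | Null pointer  
Timeout error  | Eve   | Null pointer  
Race condition | Frank | NULL          
Login fails    | Quinn | Race condition
Off by one     | NULL  | Login fails   
Export error   | Bob   | Off by one    
Broken link    | Frank | Null pointer  


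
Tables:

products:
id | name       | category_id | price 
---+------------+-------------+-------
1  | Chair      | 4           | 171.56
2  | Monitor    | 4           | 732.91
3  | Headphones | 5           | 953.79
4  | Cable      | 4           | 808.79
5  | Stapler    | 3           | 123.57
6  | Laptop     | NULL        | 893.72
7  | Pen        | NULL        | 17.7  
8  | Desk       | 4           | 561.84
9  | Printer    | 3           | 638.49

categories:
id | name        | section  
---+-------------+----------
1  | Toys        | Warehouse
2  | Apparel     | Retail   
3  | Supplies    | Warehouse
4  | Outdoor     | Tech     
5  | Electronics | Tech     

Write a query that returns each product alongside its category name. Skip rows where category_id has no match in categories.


INNER JOIN keeps only products rows whose category_id matches an id in categories. Walk through each product:
  - product 1 (Chair): category_id=4 -> matches Outdoor
  - product 2 (Monitor): category_id=4 -> matches Outdoor
  - product 3 (Headphones): category_id=5 -> matches Electronics
  - product 4 (Cable): category_id=4 -> matches Outdoor
  - product 5 (Stapler): category_id=3 -> matches Supplies
  - product 6 (Laptop): category_id=NULL, no match -> dropped
  - product 7 (Pen): category_id=NULL, no match -> dropped
  - product 8 (Desk): category_id=4 -> matches Outdoor
  - product 9 (Printer): category_id=3 -> matches Supplies
So 2 of 9 rows are dropped.

SQL:
SELECT a.name, b.name AS category
FROM products a
INNER JOIN categories b ON a.category_id = b.id

Result:
name       | category   
-----------+------------
Chair      | Outdoor    
Monitor    | Outdoor    
Headphones | Electronics
Cable      | Outdoor    
Stapler    | Supplies   
Desk       | Outdoor    
Printer    | Supplies   


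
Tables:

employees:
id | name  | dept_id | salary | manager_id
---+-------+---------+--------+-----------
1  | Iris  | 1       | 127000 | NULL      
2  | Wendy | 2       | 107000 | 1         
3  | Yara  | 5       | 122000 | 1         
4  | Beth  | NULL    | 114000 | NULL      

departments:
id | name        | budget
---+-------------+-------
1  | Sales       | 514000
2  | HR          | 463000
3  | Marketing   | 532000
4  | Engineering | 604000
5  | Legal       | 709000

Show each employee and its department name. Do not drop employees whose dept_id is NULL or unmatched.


LEFT JOIN keeps every row from employees (the left table); where dept_id has no match in departments, the department columns become NULL. Walk through each employee:
  - employee 1 (Iris): dept_id=1 -> matches Sales
  - employee 2 (Wendy): dept_id=2 -> matches HR
  - employee 3 (Yara): dept_id=5 -> matches Legal
  - employee 4 (Beth): dept_id=NULL, no match -> kept with NULL
All 4 rows appear; 1 has NULL department.

SQL:
SELECT a.name, b.name AS department
FROM employees a
LEFT JOIN departments b ON a.dept_id = b.id

Result:
name  | department
------+-----------
Iris  | Sales     
Wendy | HR        
Yara  | Legal     
Beth  | NULL      


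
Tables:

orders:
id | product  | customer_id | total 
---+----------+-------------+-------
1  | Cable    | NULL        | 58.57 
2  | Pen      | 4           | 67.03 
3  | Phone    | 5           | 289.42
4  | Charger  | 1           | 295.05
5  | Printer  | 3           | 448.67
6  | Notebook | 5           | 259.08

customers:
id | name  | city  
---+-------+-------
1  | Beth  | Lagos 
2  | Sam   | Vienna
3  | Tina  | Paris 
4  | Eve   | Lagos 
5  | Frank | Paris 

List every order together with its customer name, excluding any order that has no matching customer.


INNER JOIN keeps only orders rows whose customer_id matches an id in customers. Walk through each order:
  - order 1 (Cable): customer_id=NULL, no match -> dropped
  - order 2 (Pen): customer_id=4 -> matches Eve
  - order 3 (Phone): customer_id=5 -> matches Frank
  - order 4 (Charger): customer_id=1 -> matches Beth
  - order 5 (Printer): customer_id=3 -> matches Tina
  - order 6 (Notebook): customer_id=5 -> matches Frank
So 1 of 6 rows is dropped.

SQL:
SELECT a.product, b.name AS customer
FROM orders a
INNER JOIN customers b ON a.customer_id = b.id

Result:
product  | customer
---------+---------
Pen      | Eve     
Phone    | Frank   
Charger  | Beth    
Printer  | Tina    
Notebook | Frank   


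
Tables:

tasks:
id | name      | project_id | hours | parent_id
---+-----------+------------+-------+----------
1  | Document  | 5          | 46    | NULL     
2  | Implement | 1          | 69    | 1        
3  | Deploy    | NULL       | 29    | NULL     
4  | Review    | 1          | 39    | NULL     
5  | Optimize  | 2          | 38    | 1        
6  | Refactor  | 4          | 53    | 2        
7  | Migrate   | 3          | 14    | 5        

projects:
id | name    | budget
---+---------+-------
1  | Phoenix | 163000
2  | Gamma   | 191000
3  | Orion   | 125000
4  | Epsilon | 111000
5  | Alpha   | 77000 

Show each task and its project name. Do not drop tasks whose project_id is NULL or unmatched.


LEFT JOIN keeps every row from tasks (the left table); where project_id has no match in projects, the project columns become NULL. Walk through each task:
  - task 1 (Document): project_id=5 -> matches Alpha
  - task 2 (Implement): project_id=1 -> matches Phoenix
  - task 3 (Deploy): project_id=NULL, no match -> kept with NULL
  - task 4 (Review): project_id=1 -> matches Phoenix
  - task 5 (Optimize): project_id=2 -> matches Gamma
  - task 6 (Refactor): project_id=4 -> matches Epsilon
  - task 7 (Migrate): project_id=3 -> matches Orion
All 7 rows appear; 1 has NULL project.

SQL:
SELECT a.name, b.name AS project
FROM tasks a
LEFT JOIN projects b ON a.project_id = b.id

Result:
name      | project
----------+--------
Document  | Alpha  
Implement | Phoenix
Deploy    | NULL   
Review    | Phoenix
Optimize  | Gamma  
Refactor  | Epsilon
Migrate   | Orion  


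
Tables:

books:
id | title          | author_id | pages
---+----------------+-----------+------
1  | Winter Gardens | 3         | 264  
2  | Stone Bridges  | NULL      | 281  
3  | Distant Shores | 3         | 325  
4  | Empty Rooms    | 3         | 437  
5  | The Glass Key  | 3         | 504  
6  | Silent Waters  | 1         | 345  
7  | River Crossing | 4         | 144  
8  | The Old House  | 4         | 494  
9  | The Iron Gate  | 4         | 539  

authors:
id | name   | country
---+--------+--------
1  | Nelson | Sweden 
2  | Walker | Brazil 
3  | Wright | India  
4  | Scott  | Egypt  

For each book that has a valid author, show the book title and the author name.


INNER JOIN keeps only books rows whose author_id matches an id in authors. Walk through each book:
  - book 1 (Winter Gardens): author_id=3 -> matches Wright
  - book 2 (Stone Bridges): author_id=NULL, no match -> dropped
  - book 3 (Distant Shores): author_id=3 -> matches Wright
  - book 4 (Empty Rooms): author_id=3 -> matches Wright
  - book 5 (The Glass Key): author_id=3 -> matches Wright
  - book 6 (Silent Waters): author_id=1 -> matches Nelson
  - book 7 (River Crossing): author_id=4 -> matches Scott
  - book 8 (The Old House): author_id=4 -> matches Scott
  - book 9 (The Iron Gate): author_id=4 -> matches Scott
So 1 of 9 rows is dropped.

SQL:
SELECT a.title, b.name AS author
FROM books a
INNER JOIN authors b ON a.author_id = b.id

Result:
title          | author
---------------+-------
Winter Gardens | Wright
Distant Shores | Wright
Empty Rooms    | Wright
The Glass Key  | Wright
Silent Waters  | Nelson
River Crossing | Scott 
The Old House  | Scott 
The Iron Gate  | Scott 


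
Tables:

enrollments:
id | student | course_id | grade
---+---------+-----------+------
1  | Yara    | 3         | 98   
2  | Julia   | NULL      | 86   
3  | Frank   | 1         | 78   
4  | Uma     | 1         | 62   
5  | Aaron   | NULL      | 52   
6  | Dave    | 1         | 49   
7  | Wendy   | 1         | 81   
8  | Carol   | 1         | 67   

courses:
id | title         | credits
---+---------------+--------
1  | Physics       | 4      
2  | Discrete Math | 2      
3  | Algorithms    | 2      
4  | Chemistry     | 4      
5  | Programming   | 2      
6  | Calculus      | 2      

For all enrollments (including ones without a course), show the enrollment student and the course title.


LEFT JOIN keeps every row from enrollments (the left table); where course_id has no match in courses, the course columns become NULL. Walk through each enrollment:
  - enrollment 1 (Yara): course_id=3 -> matches Algorithms
  - enrollment 2 (Julia): course_id=NULL, no match -> kept with NULL
  - enrollment 3 (Frank): course_id=1 -> matches Physics
  - enrollment 4 (Uma): course_id=1 -> matches Physics
  - enrollment 5 (Aaron): course_id=NULL, no match -> kept with NULL
  - enrollment 6 (Dave): course_id=1 -> matches Physics
  - enrollment 7 (Wendy): course_id=1 -> matches Physics
  - enrollment 8 (Carol): course_id=1 -> matches Physics
All 8 rows appear; 2 have NULL course.

SQL:
SELECT a.student, b.title AS course
FROM enrollments a
LEFT JOIN courses b ON a.course_id = b.id

Result:
student | course    
--------+-----------
Yara    | Algorithms
Julia   | NULL      
Frank   | Physics   
Uma     | Physics   
Aaron   | NULL      
Dave    | Physics   
Wendy   | Physics   
Carol   | Physics   


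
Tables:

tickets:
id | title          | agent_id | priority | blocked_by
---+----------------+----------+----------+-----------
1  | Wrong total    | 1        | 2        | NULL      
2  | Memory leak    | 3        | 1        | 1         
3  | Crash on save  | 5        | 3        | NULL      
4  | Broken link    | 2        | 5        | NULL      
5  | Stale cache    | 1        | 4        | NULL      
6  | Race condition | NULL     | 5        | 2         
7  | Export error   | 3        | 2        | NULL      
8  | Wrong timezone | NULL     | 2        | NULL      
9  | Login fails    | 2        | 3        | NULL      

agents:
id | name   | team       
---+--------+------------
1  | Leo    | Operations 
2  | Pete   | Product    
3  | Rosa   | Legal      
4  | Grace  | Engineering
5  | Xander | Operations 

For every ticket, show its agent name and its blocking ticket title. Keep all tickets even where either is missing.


Two LEFT JOINs from the same base table tickets: one to agents via agent_id, one to tickets itself via blocked_by. Both are LEFT so every ticket is preserved.
Match against agents:
  - ticket 1 (Wrong total): agent_id=1 -> matches Leo
  - ticket 2 (Memory leak): agent_id=3 -> matches Rosa
  - ticket 3 (Crash on save): agent_id=5 -> matches Xander
  - ticket 4 (Broken link): agent_id=2 -> matches Pete
  - ticket 5 (Stale cache): agent_id=1 -> matches Leo
  - ticket 6 (Race condition): agent_id=NULL, no match -> kept with NULL
  - ticket 7 (Export error): agent_id=3 -> matches Rosa
  - ticket 8 (Wrong timezone): agent_id=NULL, no match -> kept with NULL
  - ticket 9 (Login fails): agent_id=2 -> matches Pete
Match against tickets (self):
  - ticket 1 (Wrong total): blocked_by=NULL -> NULL
  - ticket 2 (Memory leak): blocked_by=1 -> Wrong total
  - ticket 3 (Crash on save): blocked_by=NULL -> NULL
  - ticket 4 (Broken link): blocked_by=NULL -> NULL
  - ticket 5 (Stale cache): blocked_by=NULL -> NULL
  - ticket 6 (Race condition): blocked_by=2 -> Memory leak
  - ticket 7 (Export error): blocked_by=NULL -> NULL
  - ticket 8 (Wrong timezone): blocked_by=NULL -> NULL
  - ticket 9 (Login fails): blocked_by=NULL -> NULL

SQL:
SELECT a.title, b.name AS agent, c.title AS blocked_by
FROM tickets a
LEFT JOIN agents b ON a.agent_id = b.id
LEFT JOIN tickets c ON a.blocked_by = c.id

Result:
title          | agent  | blocked_by 
---------------+--------+------------
Wrong total    | Leo    | NULL       
Memory leak    | Rosa   | Wrong total
Crash on save  | Xander | NULL       
Broken link    | Pete   | NULL       
Stale cache    | Leo    | NULL       
Race condition | NULL   | Memory leak
Export error   | Rosa   | NULL       
Wrong timezone | NULL   | NULL       
Login fails    | Pete   | NULL       


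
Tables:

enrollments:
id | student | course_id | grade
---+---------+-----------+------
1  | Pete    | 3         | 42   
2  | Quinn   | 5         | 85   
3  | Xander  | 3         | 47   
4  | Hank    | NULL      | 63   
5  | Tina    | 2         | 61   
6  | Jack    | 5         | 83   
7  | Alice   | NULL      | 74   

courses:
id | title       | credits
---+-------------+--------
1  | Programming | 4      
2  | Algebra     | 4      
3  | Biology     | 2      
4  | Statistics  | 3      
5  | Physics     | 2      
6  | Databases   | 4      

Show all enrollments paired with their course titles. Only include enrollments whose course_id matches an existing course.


INNER JOIN keeps only enrollments rows whose course_id matches an id in courses. Walk through each enrollment:
  - enrollment 1 (Pete): course_id=3 -> matches Biology
  - enrollment 2 (Quinn): course_id=5 -> matches Physics
  - enrollment 3 (Xander): course_id=3 -> matches Biology
  - enrollment 4 (Hank): course_id=NULL, no match -> dropped
  - enrollment 5 (Tina): course_id=2 -> matches Algebra
  - enrollment 6 (Jack): course_id=5 -> matches Physics
  - enrollment 7 (Alice): course_id=NULL, no match -> dropped
So 2 of 7 rows are dropped.

SQL:
SELECT a.student, b.title AS course
FROM enrollments a
INNER JOIN courses b ON a.course_id = b.id

Result:
student | course 
--------+--------
Pete    | Biology
Quinn   | Physics
Xander  | Biology
Tina    | Algebra
Jack    | Physics


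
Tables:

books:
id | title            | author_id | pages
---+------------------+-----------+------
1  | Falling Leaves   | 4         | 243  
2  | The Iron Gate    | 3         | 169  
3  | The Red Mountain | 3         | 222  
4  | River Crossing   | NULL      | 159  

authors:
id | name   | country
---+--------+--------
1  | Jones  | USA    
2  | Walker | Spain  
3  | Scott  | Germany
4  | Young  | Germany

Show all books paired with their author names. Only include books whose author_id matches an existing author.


INNER JOIN keeps only books rows whose author_id matches an id in authors. Walk through each book:
  - book 1 (Falling Leaves): author_id=4 -> matches Young
  - book 2 (The Iron Gate): author_id=3 -> matches Scott
  - book 3 (The Red Mountain): author_id=3 -> matches Scott
  - book 4 (River Crossing): author_id=NULL, no match -> dropped
So 1 of 4 rows is dropped.

SQL:
SELECT a.title, b.name AS author
FROM books a
INNER JOIN authors b ON a.author_id = b.id

Result:
title            | author
-----------------+-------
Falling Leaves   | Young 
The Iron Gate    | Scott 
The Red Mountain | Scott 


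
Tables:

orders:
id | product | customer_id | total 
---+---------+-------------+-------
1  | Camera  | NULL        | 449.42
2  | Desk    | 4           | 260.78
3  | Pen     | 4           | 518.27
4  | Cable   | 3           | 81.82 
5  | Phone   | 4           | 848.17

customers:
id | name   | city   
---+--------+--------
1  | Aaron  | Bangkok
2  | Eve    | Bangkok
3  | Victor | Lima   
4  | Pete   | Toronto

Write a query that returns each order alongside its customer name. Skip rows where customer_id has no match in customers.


INNER JOIN keeps only orders rows whose customer_id matches an id in customers. Walk through each order:
  - order 1 (Camera): customer_id=NULL, no match -> dropped
  - order 2 (Desk): customer_id=4 -> matches Pete
  - order 3 (Pen): customer_id=4 -> matches Pete
  - order 4 (Cable): customer_id=3 -> matches Victor
  - order 5 (Phone): customer_id=4 -> matches Pete
So 1 of 5 rows is dropped.

SQL:
SELECT a.product, b.name AS customer
FROM orders a
INNER JOIN customers b ON a.customer_id = b.id

Result:
product | customer
--------+---------
Desk    | Pete    
Pen     | Pete    
Cable   | Victor  
Phone   | Pete    


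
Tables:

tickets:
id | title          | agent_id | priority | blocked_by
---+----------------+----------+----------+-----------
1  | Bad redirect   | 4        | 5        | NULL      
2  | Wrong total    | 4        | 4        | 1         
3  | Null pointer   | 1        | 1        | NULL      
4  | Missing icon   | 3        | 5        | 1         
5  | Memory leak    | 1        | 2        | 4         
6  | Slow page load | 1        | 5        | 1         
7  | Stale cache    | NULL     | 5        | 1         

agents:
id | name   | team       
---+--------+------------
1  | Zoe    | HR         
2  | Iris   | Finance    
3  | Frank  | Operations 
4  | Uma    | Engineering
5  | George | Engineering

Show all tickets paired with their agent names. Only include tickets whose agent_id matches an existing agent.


INNER JOIN keeps only tickets rows whose agent_id matches an id in agents. Walk through each ticket:
  - ticket 1 (Bad redirect): agent_id=4 -> matches Uma
  - ticket 2 (Wrong total): agent_id=4 -> matches Uma
  - ticket 3 (Null pointer): agent_id=1 -> matches Zoe
  - ticket 4 (Missing icon): agent_id=3 -> matches Frank
  - ticket 5 (Memory leak): agent_id=1 -> matches Zoe
  - ticket 6 (Slow page load): agent_id=1 -> matches Zoe
  - ticket 7 (Stale cache): agent_id=NULL, no match -> dropped
So 1 of 7 rows is dropped.

SQL:
SELECT a.title, b.name AS agent
FROM tickets a
INNER JOIN agents b ON a.agent_id = b.id

Result:
title          | agent
---------------+------
Bad redirect   | Uma  
Wrong total    | Uma  
Null pointer   | Zoe  
Missing icon   | Frank
Memory leak    | Zoe  
Slow page load | Zoe  


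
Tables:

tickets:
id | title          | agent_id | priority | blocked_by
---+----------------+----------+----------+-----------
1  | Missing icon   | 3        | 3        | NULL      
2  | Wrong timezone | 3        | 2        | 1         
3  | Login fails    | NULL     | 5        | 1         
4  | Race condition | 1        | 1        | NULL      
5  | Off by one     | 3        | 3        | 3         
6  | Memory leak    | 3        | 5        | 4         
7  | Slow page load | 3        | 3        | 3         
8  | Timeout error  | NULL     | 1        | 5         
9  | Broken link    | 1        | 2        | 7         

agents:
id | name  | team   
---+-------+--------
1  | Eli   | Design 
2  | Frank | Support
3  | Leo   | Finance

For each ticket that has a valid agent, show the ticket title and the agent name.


INNER JOIN keeps only tickets rows whose agent_id matches an id in agents. Walk through each ticket:
  - ticket 1 (Missing icon): agent_id=3 -> matches Leo
  - ticket 2 (Wrong timezone): agent_id=3 -> matches Leo
  - ticket 3 (Login fails): agent_id=NULL, no match -> dropped
  - ticket 4 (Race condition): agent_id=1 -> matches Eli
  - ticket 5 (Off by one): agent_id=3 -> matches Leo
  - ticket 6 (Memory leak): agent_id=3 -> matches Leo
  - ticket 7 (Slow page load): agent_id=3 -> matches Leo
  - ticket 8 (Timeout error): agent_id=NULL, no match -> dropped
  - ticket 9 (Broken link): agent_id=1 -> matches Eli
So 2 of 9 rows are dropped.

SQL:
SELECT a.title, b.name AS agent
FROM tickets a
INNER JOIN agents b ON a.agent_id = b.id

Result:
title          | agent
---------------+------
Missing icon   | Leo  
Wrong timezone | Leo  
Race condition | Eli  
Off by one     | Leo  
Memory leak    | Leo  
Slow page load | Leo  
Broken link    | Eli  


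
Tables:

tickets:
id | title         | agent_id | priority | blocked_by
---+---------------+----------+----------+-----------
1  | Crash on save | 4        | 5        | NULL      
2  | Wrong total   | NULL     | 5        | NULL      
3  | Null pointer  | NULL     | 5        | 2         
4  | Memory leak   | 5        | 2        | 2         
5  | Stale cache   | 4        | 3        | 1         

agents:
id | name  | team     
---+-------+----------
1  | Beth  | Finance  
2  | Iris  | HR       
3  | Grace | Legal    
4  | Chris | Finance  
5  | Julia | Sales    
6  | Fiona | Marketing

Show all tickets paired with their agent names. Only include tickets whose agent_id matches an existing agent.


INNER JOIN keeps only tickets rows whose agent_id matches an id in agents. Walk through each ticket:
  - ticket 1 (Crash on save): agent_id=4 -> matches Chris
  - ticket 2 (Wrong total): agent_id=NULL, no match -> dropped
  - ticket 3 (Null pointer): agent_id=NULL, no match -> dropped
  - ticket 4 (Memory leak): agent_id=5 -> matches Julia
  - ticket 5 (Stale cache): agent_id=4 -> matches Chris
So 2 of 5 rows are dropped.

SQL:
SELECT a.title, b.name AS agent
FROM tickets a
INNER JOIN agents b ON a.agent_id = b.id

Result:
title         | agent
--------------+------
Crash on save | Chris
Memory leak   | Julia
Stale cache   | Chris


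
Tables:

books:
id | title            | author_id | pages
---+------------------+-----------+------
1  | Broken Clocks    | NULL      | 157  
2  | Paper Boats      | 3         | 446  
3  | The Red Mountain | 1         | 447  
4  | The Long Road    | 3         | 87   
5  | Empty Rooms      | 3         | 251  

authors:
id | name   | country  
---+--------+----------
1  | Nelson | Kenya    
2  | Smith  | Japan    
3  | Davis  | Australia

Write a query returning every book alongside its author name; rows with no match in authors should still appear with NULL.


LEFT JOIN keeps every row from books (the left table); where author_id has no match in authors, the author columns become NULL. Walk through each book:
  - book 1 (Broken Clocks): author_id=NULL, no match -> kept with NULL
  - book 2 (Paper Boats): author_id=3 -> matches Davis
  - book 3 (The Red Mountain): author_id=1 -> matches Nelson
  - book 4 (The Long Road): author_id=3 -> matches Davis
  - book 5 (Empty Rooms): author_id=3 -> matches Davis
All 5 rows appear; 1 has NULL author.

SQL:
SELECT a.title, b.name AS author
FROM books a
LEFT JOIN authors b ON a.author_id = b.id

Result:
title            | author
-----------------+-------
Broken Clocks    | NULL  
Paper Boats      | Davis 
The Red Mountain | Nelson
The Long Road    | Davis 
Empty Rooms      | Davis 


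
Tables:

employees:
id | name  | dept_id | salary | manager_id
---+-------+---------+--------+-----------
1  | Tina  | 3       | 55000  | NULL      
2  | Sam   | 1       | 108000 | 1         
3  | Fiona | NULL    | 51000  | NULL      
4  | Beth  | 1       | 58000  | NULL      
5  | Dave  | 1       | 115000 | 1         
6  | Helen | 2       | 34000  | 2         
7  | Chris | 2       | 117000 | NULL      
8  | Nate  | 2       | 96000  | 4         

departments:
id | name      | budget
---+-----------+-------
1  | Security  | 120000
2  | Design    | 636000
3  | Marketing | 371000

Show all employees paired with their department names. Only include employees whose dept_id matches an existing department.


INNER JOIN keeps only employees rows whose dept_id matches an id in departments. Walk through each employee:
  - employee 1 (Tina): dept_id=3 -> matches Marketing
  - employee 2 (Sam): dept_id=1 -> matches Security
  - employee 3 (Fiona): dept_id=NULL, no match -> dropped
  - employee 4 (Beth): dept_id=1 -> matches Security
  - employee 5 (Dave): dept_id=1 -> matches Security
  - employee 6 (Helen): dept_id=2 -> matches Design
  - employee 7 (Chris): dept_id=2 -> matches Design
  - employee 8 (Nate): dept_id=2 -> matches Design
So 1 of 8 rows is dropped.

SQL:
SELECT a.name, b.name AS department
FROM employees a
INNER JOIN departments b ON a.dept_id = b.id

Result:
name  | department
------+-----------
Tina  | Marketing 
Sam   | Security  
Beth  | Security  
Dave  | Security  
Helen | Design    
Chris | Design    
Nate  | Design    


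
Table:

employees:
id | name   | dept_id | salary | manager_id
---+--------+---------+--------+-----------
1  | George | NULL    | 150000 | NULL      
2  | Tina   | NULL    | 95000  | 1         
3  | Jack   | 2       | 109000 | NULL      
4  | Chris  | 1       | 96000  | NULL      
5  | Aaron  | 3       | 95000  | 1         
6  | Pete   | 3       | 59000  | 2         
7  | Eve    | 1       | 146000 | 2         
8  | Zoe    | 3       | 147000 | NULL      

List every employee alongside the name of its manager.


This is a self-join: employees is joined to a second copy of itself, matching each row's manager_id to another row's id. Use LEFT JOIN so rows with manager_id=NULL are kept.
  - employee 1 (George): manager_id=NULL -> NULL
  - employee 2 (Tina): manager_id=1 -> George
  - employee 3 (Jack): manager_id=NULL -> NULL
  - employee 4 (Chris): manager_id=NULL -> NULL
  - employee 5 (Aaron): manager_id=1 -> George
  - employee 6 (Pete): manager_id=2 -> Tina
  - employee 7 (Eve): manager_id=2 -> Tina
  - employee 8 (Zoe): manager_id=NULL -> NULL

SQL:
SELECT a.name AS item, b.name AS manager
FROM employees a
LEFT JOIN employees b ON a.manager_id = b.id

Result:
item   | manager
-------+--------
George | NULL   
Tina   | George 
Jack   | NULL   
Chris  | NULL   
Aaron  | George 
Pete   | Tina   
Eve    | Tina   
Zoe    | NULL   


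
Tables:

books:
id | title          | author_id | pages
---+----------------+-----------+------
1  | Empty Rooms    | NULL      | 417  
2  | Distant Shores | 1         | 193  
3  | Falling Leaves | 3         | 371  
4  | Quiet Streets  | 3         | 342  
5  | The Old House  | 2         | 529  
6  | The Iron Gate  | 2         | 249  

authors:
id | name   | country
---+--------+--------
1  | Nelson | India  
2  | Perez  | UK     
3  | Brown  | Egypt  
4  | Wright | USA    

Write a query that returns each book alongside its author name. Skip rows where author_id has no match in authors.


INNER JOIN keeps only books rows whose author_id matches an id in authors. Walk through each book:
  - book 1 (Empty Rooms): author_id=NULL, no match -> dropped
  - book 2 (Distant Shores): author_id=1 -> matches Nelson
  - book 3 (Falling Leaves): author_id=3 -> matches Brown
  - book 4 (Quiet Streets): author_id=3 -> matches Brown
  - book 5 (The Old House): author_id=2 -> matches Perez
  - book 6 (The Iron Gate): author_id=2 -> matches Perez
So 1 of 6 rows is dropped.

SQL:
SELECT a.title, b.name AS author
FROM books a
INNER JOIN authors b ON a.author_id = b.id

Result:
title          | author
---------------+-------
Distant Shores | Nelson
Falling Leaves | Brown 
Quiet Streets  | Brown 
The Old House  | Perez 
The Iron Gate  | Perez 


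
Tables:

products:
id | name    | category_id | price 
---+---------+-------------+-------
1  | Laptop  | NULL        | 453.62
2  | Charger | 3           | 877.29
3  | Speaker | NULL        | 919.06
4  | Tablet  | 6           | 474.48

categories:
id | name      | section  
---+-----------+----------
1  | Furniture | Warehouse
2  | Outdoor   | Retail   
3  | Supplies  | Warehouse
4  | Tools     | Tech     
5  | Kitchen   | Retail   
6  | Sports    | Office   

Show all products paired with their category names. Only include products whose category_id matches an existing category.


INNER JOIN keeps only products rows whose category_id matches an id in categories. Walk through each product:
  - product 1 (Laptop): category_id=NULL, no match -> dropped
  - product 2 (Charger): category_id=3 -> matches Supplies
  - product 3 (Speaker): category_id=NULL, no match -> dropped
  - product 4 (Tablet): category_id=6 -> matches Sports
So 2 of 4 rows are dropped.

SQL:
SELECT a.name, b.name AS category
FROM products a
INNER JOIN categories b ON a.category_id = b.id

Result:
name    | category
--------+---------
Charger | Supplies
Tablet  | Sports  


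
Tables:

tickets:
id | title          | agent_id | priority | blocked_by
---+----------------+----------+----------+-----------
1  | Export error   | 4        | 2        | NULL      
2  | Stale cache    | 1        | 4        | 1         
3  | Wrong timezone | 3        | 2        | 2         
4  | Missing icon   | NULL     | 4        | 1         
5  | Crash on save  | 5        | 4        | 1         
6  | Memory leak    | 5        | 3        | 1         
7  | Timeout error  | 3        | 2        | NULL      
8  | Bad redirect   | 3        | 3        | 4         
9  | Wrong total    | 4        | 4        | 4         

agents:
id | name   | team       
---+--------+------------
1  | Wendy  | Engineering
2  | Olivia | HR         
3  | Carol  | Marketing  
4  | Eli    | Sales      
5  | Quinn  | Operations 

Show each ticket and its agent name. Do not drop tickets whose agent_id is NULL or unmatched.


LEFT JOIN keeps every row from tickets (the left table); where agent_id has no match in agents, the agent columns become NULL. Walk through each ticket:
  - ticket 1 (Export error): agent_id=4 -> matches Eli
  - ticket 2 (Stale cache): agent_id=1 -> matches Wendy
  - ticket 3 (Wrong timezone): agent_id=3 -> matches Carol
  - ticket 4 (Missing icon): agent_id=NULL, no match -> kept with NULL
  - ticket 5 (Crash on save): agent_id=5 -> matches Quinn
  - ticket 6 (Memory leak): agent_id=5 -> matches Quinn
  - ticket 7 (Timeout error): agent_id=3 -> matches Carol
  - ticket 8 (Bad redirect): agent_id=3 -> matches Carol
  - ticket 9 (Wrong total): agent_id=4 -> matches Eli
All 9 rows appear; 1 has NULL agent.

SQL:
SELECT a.title, b.name AS agent
FROM tickets a
LEFT JOIN agents b ON a.agent_id = b.id

Result:
title          | agent
---------------+------
Export error   | Eli  
Stale cache    | Wendy
Wrong timezone | Carol
Missing icon   | NULL 
Crash on save  | Quinn
Memory leak    | Quinn
Timeout error  | Carol
Bad redirect   | Carol
Wrong total    | Eli  


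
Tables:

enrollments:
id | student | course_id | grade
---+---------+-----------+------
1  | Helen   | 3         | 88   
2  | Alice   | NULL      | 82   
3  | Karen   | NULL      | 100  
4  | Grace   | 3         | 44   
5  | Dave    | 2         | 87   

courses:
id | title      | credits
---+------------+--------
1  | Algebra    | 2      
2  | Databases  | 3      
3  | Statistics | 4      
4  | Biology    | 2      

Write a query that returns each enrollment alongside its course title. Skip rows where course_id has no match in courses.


INNER JOIN keeps only enrollments rows whose course_id matches an id in courses. Walk through each enrollment:
  - enrollment 1 (Helen): course_id=3 -> matches Statistics
  - enrollment 2 (Alice): course_id=NULL, no match -> dropped
  - enrollment 3 (Karen): course_id=NULL, no match -> dropped
  - enrollment 4 (Grace): course_id=3 -> matches Statistics
  - enrollment 5 (Dave): course_id=2 -> matches Databases
So 2 of 5 rows are dropped.

SQL:
SELECT a.student, b.title AS course
FROM enrollments a
INNER JOIN courses b ON a.course_id = b.id

Result:
student | course    
--------+-----------
Helen   | Statistics
Grace   | Statistics
Dave    | Databases 


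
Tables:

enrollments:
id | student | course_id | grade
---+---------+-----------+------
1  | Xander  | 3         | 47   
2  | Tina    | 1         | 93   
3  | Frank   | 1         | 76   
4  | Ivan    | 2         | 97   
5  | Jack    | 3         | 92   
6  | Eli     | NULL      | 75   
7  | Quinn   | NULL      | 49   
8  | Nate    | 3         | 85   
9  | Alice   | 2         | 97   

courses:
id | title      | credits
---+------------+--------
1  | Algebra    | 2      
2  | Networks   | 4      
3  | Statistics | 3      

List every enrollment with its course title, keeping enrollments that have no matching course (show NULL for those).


LEFT JOIN keeps every row from enrollments (the left table); where course_id has no match in courses, the course columns become NULL. Walk through each enrollment:
  - enrollment 1 (Xander): course_id=3 -> matches Statistics
  - enrollment 2 (Tina): course_id=1 -> matches Algebra
  - enrollment 3 (Frank): course_id=1 -> matches Algebra
  - enrollment 4 (Ivan): course_id=2 -> matches Networks
  - enrollment 5 (Jack): course_id=3 -> matches Statistics
  - enrollment 6 (Eli): course_id=NULL, no match -> kept with NULL
  - enrollment 7 (Quinn): course_id=NULL, no match -> kept with NULL
  - enrollment 8 (Nate): course_id=3 -> matches Statistics
  - enrollment 9 (Alice): course_id=2 -> matches Networks
All 9 rows appear; 2 have NULL course.

SQL:
SELECT a.student, b.title AS course
FROM enrollments a
LEFT JOIN courses b ON a.course_id = b.id

Result:
student | course    
--------+-----------
Xander  | Statistics
Tina    | Algebra   
Frank   | Algebra   
Ivan    | Networks  
Jack    | Statistics
Eli     | NULL      
Quinn   | NULL      
Nate    | Statistics
Alice   | Networks  
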